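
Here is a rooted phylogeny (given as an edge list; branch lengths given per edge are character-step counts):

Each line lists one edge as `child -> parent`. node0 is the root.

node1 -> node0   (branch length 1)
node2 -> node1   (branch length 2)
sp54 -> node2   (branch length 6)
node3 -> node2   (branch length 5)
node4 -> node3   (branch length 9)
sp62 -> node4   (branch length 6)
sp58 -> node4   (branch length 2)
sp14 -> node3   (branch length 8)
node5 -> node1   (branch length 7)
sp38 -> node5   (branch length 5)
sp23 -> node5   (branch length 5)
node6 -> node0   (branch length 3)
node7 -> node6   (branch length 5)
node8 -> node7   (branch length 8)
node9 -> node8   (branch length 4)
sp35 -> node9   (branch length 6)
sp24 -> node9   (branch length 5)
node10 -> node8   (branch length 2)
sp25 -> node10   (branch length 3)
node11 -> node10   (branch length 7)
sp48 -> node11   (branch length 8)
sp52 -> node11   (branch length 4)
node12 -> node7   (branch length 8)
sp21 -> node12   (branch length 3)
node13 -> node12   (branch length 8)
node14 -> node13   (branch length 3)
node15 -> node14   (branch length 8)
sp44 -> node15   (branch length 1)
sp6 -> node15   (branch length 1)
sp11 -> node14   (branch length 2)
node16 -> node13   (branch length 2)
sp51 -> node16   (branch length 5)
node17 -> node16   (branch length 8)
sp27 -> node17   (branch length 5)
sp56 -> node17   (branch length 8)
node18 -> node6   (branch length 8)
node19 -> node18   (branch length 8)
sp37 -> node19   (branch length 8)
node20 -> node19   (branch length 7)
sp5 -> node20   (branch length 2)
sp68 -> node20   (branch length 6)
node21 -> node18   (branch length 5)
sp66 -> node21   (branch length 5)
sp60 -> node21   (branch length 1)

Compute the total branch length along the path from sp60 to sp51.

The path runs sp60 → … → MRCA → … → sp51; the MRCA is the node subtending ((((sp35,sp24),(sp25,(sp48,sp52))),(sp21,(((sp44,sp6),sp11),(sp51,(sp27,sp56))))),((sp37,(sp5,sp68)),(sp66,sp60))).
Branch lengths along that path: 1 + 5 + 8 + 5 + 8 + 8 + 2 + 5 = 42.

42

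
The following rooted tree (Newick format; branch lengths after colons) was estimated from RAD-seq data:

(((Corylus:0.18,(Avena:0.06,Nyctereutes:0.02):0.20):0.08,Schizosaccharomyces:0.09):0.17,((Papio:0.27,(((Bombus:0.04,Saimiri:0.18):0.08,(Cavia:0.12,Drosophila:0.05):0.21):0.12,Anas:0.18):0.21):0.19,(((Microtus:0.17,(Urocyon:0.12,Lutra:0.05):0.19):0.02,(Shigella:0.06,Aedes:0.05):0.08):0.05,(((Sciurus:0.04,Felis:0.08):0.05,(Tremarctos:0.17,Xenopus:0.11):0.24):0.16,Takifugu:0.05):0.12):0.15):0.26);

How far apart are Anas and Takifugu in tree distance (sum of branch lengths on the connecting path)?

0.90

The path runs Anas → … → MRCA → … → Takifugu; the MRCA is the node subtending ((Papio,(((Bombus,Saimiri),(Cavia,Drosophila)),Anas)),(((Microtus,(Urocyon,Lutra)),(Shigella,Aedes)),(((Sciurus,Felis),(Tremarctos,Xenopus)),Takifugu))).
Branch lengths along that path: 0.18 + 0.21 + 0.19 + 0.15 + 0.12 + 0.05 = 0.90.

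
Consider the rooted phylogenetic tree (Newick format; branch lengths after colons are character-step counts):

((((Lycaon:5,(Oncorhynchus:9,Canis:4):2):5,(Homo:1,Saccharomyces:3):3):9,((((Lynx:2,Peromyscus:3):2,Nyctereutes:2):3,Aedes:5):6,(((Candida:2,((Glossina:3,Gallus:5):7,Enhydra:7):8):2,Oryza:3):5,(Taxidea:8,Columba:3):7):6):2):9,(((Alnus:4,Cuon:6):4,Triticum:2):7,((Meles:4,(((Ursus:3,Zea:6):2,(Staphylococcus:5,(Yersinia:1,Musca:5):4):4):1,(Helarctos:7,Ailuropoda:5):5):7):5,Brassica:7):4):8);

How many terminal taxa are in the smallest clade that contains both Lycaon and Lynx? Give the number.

The MRCA of Lycaon and Lynx is the node subtending (((Lycaon,(Oncorhynchus,Canis)),(Homo,Saccharomyces)),((((Lynx,Peromyscus),Nyctereutes),Aedes),(((Candida,((Glossina,Gallus),Enhydra)),Oryza),(Taxidea,Columba)))).
That clade contains 16 terminal taxa: Aedes, Candida, Canis, Columba, Enhydra, Gallus, Glossina, Homo, Lycaon, Lynx, Nyctereutes, Oncorhynchus, Oryza, Peromyscus, Saccharomyces, Taxidea.

16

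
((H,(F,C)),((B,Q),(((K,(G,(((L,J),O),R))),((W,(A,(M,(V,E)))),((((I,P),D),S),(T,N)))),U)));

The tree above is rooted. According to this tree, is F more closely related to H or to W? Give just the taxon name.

The MRCA of F and H subtends (H,(F,C)) (3 taxa).
The MRCA of F and W is the root, subtending the entire tree (23 taxa).
The first is nested inside the second, so F shares a more recent common ancestor with H.

H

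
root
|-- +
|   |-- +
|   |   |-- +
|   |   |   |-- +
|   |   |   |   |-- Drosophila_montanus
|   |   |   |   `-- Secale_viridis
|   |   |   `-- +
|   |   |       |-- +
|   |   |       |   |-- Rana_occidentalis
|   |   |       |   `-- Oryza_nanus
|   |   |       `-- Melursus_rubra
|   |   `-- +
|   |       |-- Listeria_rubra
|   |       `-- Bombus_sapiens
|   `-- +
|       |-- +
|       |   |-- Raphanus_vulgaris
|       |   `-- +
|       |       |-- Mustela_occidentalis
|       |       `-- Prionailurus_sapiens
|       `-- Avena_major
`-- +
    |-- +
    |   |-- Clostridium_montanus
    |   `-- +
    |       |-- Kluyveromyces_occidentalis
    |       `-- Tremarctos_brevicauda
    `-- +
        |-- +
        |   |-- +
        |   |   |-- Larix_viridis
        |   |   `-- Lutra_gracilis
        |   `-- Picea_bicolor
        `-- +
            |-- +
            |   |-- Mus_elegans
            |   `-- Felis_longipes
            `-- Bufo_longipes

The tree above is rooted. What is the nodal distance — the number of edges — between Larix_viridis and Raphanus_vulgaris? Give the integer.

9

The MRCA of Larix_viridis and Raphanus_vulgaris is the root of the tree.
From Larix_viridis up to that node: 5 branches. From Raphanus_vulgaris up to the same node: 4 branches. Total: 5 + 4 = 9.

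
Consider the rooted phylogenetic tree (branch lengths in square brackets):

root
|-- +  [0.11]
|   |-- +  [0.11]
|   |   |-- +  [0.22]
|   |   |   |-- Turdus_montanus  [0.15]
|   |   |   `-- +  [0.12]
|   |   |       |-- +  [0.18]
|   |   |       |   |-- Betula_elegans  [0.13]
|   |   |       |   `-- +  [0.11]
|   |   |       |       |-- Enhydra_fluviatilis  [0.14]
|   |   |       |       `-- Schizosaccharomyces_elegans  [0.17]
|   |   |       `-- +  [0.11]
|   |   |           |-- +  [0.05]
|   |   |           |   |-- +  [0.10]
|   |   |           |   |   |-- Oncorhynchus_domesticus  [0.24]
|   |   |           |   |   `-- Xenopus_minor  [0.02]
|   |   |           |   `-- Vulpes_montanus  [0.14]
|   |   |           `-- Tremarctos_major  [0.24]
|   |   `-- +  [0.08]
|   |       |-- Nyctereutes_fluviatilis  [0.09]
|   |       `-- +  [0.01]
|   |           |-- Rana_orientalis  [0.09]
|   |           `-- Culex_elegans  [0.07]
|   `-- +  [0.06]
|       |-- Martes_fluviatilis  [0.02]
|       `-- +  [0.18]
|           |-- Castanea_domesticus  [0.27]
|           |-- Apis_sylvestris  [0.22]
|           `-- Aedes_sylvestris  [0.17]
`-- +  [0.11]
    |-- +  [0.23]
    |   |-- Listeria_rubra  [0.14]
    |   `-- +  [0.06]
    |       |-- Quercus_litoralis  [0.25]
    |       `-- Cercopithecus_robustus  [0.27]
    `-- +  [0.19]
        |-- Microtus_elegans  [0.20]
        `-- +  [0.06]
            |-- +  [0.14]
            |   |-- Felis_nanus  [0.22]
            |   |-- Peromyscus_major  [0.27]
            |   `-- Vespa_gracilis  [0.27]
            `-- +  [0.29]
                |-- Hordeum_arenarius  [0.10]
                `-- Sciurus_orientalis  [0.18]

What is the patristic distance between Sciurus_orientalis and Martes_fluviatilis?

1.02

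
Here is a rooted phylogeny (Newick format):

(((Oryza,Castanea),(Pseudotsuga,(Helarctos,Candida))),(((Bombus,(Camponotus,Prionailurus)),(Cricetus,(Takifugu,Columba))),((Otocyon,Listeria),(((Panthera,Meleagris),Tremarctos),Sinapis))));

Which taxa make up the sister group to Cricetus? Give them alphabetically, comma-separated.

Cricetus attaches to the tree at the node subtending (Cricetus,(Takifugu,Columba)).
The other lineage descending from that same node — the sister group — is (Takifugu,Columba); its 2 tips in alphabetical order are the answer.

Columba, Takifugu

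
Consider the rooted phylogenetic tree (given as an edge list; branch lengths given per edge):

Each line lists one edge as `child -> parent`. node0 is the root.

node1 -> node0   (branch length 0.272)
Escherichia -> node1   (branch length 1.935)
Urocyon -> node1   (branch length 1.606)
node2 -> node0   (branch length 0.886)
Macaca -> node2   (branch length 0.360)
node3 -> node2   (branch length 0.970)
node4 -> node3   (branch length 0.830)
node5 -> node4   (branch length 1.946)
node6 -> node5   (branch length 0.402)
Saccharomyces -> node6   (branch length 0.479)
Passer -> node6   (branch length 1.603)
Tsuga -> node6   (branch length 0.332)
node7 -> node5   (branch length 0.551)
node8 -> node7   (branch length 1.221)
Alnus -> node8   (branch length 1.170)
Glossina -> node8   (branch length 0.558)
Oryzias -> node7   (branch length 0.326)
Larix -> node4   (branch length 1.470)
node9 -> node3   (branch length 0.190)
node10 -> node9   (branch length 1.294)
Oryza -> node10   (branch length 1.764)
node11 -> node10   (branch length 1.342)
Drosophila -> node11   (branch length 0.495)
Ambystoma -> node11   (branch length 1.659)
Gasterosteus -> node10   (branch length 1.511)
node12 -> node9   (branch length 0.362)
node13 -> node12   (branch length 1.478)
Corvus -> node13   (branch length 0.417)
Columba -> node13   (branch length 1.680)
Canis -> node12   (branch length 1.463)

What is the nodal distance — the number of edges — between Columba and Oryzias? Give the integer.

The MRCA of Columba and Oryzias is the node subtending ((((Saccharomyces,Passer,Tsuga),((Alnus,Glossina),Oryzias)),Larix),((Oryza,(Drosophila,Ambystoma),Gasterosteus),((Corvus,Columba),Canis))).
From Columba up to that node: 4 branches. From Oryzias up to the same node: 4 branches. Total: 4 + 4 = 8.

8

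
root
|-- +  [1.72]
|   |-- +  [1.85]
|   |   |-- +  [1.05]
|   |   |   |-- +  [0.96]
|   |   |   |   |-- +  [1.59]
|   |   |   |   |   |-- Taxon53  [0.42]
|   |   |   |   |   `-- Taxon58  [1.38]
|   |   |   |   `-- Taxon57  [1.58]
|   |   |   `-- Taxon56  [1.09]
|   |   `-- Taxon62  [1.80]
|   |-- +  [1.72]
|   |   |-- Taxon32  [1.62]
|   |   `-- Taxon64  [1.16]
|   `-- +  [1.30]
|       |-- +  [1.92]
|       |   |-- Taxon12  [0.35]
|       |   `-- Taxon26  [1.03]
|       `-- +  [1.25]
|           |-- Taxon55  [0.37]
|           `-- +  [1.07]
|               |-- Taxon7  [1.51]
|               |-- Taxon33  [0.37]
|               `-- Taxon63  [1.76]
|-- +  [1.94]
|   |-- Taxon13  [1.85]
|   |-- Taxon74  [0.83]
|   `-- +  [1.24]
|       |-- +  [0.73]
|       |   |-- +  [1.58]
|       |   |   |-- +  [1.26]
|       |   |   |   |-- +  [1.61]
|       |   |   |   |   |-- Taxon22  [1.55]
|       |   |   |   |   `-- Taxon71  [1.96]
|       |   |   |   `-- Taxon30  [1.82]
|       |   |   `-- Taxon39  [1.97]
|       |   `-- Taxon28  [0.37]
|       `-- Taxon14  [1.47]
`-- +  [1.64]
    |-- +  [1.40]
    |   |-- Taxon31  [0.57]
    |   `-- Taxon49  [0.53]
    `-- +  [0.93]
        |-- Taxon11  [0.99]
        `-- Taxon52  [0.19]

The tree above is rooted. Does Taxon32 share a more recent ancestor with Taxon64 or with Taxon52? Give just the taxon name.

The MRCA of Taxon32 and Taxon64 subtends (Taxon32,Taxon64) (2 taxa).
The MRCA of Taxon32 and Taxon52 is the root, subtending the entire tree (25 taxa).
The first is nested inside the second, so Taxon32 shares a more recent common ancestor with Taxon64.

Taxon64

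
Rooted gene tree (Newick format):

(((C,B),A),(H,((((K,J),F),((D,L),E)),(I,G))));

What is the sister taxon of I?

G

I attaches to the tree at the node subtending (I,G).
The other lineage descending from that same node — the sister group — is the single tip G.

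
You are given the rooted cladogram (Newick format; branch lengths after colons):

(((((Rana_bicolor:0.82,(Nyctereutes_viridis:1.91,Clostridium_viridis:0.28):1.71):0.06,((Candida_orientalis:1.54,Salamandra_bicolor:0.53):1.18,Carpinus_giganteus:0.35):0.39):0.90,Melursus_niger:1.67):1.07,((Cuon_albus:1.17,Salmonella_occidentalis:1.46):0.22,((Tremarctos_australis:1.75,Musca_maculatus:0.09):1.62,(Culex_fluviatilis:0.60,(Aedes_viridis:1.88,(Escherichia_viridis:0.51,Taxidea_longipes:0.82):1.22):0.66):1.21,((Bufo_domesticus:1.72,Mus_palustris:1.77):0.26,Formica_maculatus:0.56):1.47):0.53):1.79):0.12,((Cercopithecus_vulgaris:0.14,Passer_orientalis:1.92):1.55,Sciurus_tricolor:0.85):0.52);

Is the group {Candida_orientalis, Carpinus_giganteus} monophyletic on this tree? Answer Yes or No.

No

The MRCA of the listed taxa subtends ((Candida_orientalis,Salamandra_bicolor),Carpinus_giganteus).
That clade also contains Salamandra_bicolor, which is not in the proposed group, so the group is not monophyletic.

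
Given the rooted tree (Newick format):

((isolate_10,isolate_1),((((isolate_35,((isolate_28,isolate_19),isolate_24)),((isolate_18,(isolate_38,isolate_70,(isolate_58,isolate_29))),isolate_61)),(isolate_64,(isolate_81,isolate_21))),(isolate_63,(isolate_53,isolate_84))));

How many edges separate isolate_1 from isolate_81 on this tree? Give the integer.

The MRCA of isolate_1 and isolate_81 is the root of the tree.
From isolate_1 up to that node: 2 branches. From isolate_81 up to the same node: 5 branches. Total: 2 + 5 = 7.

7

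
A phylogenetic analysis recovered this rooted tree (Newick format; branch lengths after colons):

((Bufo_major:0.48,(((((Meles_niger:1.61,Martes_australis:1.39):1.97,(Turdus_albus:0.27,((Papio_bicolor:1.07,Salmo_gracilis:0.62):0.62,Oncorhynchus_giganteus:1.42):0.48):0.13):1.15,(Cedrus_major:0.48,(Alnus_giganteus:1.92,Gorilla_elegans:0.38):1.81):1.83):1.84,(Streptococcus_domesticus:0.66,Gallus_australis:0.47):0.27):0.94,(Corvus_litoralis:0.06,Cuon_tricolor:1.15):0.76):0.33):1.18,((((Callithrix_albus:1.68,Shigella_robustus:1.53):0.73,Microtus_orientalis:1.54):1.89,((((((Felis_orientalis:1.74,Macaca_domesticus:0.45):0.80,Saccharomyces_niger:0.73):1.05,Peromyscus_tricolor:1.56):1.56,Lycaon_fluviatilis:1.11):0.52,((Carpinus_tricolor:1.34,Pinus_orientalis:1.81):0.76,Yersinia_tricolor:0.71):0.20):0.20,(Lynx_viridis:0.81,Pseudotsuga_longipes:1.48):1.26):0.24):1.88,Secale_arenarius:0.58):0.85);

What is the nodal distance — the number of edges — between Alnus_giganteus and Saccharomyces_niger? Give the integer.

The MRCA of Alnus_giganteus and Saccharomyces_niger is the root of the tree.
From Alnus_giganteus up to that node: 7 branches. From Saccharomyces_niger up to the same node: 8 branches. Total: 7 + 8 = 15.

15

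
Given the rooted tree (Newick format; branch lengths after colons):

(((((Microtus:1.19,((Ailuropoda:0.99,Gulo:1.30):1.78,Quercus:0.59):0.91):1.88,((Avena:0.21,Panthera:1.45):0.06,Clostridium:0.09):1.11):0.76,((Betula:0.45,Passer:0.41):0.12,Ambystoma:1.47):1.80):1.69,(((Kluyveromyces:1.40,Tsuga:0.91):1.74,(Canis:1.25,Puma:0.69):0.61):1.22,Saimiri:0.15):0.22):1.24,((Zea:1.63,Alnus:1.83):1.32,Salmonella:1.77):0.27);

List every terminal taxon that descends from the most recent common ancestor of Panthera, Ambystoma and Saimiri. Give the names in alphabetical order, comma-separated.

Ailuropoda, Ambystoma, Avena, Betula, Canis, Clostridium, Gulo, Kluyveromyces, Microtus, Panthera, Passer, Puma, Quercus, Saimiri, Tsuga

Tracing Panthera: it sits inside (Avena,Panthera).
Tracing Ambystoma: it sits inside ((Betula,Passer),Ambystoma).
Tracing Saimiri: it sits inside (((Kluyveromyces,Tsuga),(Canis,Puma)),Saimiri).
The smallest clade enclosing all 3 is ((((Microtus,((Ailuropoda,Gulo),Quercus)),((Avena,Panthera),Clostridium)),((Betula,Passer),Ambystoma)),(((Kluyveromyces,Tsuga),(Canis,Puma)),Saimiri)); the answer is its 15 terminal taxa in alphabetical order.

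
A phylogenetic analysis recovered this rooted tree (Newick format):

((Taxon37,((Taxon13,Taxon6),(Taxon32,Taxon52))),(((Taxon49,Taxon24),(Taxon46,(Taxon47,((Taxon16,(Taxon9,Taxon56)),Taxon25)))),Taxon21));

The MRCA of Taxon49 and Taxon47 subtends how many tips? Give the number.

8

The MRCA of Taxon49 and Taxon47 is the node subtending ((Taxon49,Taxon24),(Taxon46,(Taxon47,((Taxon16,(Taxon9,Taxon56)),Taxon25)))).
That clade contains 8 terminal taxa: Taxon16, Taxon24, Taxon25, Taxon46, Taxon47, Taxon49, Taxon56, Taxon9.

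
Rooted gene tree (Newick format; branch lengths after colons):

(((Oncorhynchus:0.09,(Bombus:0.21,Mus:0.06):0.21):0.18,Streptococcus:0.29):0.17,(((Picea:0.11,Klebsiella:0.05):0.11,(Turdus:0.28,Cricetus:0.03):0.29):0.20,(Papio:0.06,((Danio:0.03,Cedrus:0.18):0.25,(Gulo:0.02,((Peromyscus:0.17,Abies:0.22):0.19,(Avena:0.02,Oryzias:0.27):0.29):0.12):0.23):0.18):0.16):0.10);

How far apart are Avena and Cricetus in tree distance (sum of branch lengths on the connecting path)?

1.52

The path runs Avena → … → MRCA → … → Cricetus; the MRCA is the node subtending (((Picea,Klebsiella),(Turdus,Cricetus)),(Papio,((Danio,Cedrus),(Gulo,((Peromyscus,Abies),(Avena,Oryzias)))))).
Branch lengths along that path: 0.02 + 0.29 + 0.12 + 0.23 + 0.18 + 0.16 + 0.20 + 0.29 + 0.03 = 1.52.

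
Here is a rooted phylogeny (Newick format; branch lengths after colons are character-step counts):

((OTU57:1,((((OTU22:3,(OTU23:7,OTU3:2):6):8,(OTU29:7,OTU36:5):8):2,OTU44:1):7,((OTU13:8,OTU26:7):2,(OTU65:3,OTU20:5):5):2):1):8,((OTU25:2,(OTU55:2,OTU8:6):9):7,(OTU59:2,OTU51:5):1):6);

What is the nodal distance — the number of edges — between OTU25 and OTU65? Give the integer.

8

The MRCA of OTU25 and OTU65 is the root of the tree.
From OTU25 up to that node: 3 branches. From OTU65 up to the same node: 5 branches. Total: 3 + 5 = 8.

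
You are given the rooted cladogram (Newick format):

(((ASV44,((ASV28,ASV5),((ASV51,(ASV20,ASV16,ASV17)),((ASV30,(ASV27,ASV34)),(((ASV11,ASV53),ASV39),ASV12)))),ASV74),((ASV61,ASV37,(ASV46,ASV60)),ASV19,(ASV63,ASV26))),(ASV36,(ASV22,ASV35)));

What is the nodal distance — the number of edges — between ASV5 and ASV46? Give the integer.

The MRCA of ASV5 and ASV46 is the node subtending ((ASV44,((ASV28,ASV5),((ASV51,(ASV20,ASV16,ASV17)),((ASV30,(ASV27,ASV34)),(((ASV11,ASV53),ASV39),ASV12)))),ASV74),((ASV61,ASV37,(ASV46,ASV60)),ASV19,(ASV63,ASV26))).
From ASV5 up to that node: 4 branches. From ASV46 up to the same node: 4 branches. Total: 4 + 4 = 8.

8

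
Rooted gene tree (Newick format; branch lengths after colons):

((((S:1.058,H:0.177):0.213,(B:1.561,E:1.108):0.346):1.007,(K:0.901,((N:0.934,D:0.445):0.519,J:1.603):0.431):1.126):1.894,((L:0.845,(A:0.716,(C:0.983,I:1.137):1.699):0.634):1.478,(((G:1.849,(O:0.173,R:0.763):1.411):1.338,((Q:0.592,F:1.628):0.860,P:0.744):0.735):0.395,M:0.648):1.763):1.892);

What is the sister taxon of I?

I attaches to the tree at the node subtending (C,I).
The other lineage descending from that same node — the sister group — is the single tip C.

C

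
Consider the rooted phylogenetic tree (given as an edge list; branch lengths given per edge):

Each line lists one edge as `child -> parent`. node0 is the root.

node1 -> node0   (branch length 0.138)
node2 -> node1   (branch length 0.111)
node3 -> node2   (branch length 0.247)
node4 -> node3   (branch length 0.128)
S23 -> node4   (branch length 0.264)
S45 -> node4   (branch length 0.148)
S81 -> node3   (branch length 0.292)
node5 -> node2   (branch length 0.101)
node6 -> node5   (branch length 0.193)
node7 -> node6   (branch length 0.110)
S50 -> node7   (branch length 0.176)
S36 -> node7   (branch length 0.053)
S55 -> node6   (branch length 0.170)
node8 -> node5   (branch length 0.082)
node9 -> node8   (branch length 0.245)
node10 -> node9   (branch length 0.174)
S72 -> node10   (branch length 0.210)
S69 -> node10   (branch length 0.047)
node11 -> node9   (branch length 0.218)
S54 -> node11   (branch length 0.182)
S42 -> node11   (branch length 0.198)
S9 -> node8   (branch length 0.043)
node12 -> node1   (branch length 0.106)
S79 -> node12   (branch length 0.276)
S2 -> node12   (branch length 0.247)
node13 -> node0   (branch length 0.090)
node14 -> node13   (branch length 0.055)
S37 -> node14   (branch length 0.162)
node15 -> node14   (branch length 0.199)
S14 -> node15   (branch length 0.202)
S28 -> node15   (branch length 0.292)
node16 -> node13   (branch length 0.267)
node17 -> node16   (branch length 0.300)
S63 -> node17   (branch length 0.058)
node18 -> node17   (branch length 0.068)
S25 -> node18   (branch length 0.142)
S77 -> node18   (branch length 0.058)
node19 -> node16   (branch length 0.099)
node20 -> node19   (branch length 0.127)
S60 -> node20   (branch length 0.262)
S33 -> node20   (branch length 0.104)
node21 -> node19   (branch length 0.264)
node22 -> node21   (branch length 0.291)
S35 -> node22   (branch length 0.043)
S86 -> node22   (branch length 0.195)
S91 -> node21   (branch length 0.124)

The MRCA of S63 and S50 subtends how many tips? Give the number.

24

The MRCA of S63 and S50 is the root, so the clade is the entire tree.
That clade contains 24 terminal taxa: S14, S2, S23, S25, S28, S33, S35, S36, S37, S42, S45, S50, S54, S55, S60, S63, S69, S72, S77, S79, S81, S86, S9, S91.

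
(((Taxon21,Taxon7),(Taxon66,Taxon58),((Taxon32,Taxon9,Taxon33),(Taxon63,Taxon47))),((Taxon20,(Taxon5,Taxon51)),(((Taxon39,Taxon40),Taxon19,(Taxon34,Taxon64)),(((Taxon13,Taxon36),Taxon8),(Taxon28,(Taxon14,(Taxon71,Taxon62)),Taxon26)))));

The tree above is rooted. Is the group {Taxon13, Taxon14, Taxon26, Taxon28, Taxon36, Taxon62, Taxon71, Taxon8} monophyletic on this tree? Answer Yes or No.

Yes

The most recent common ancestor of these taxa subtends (((Taxon13,Taxon36),Taxon8),(Taxon28,(Taxon14,(Taxon71,Taxon62)),Taxon26)).
That clade has exactly 8 tips — every listed taxon and nothing else — so the group is monophyletic.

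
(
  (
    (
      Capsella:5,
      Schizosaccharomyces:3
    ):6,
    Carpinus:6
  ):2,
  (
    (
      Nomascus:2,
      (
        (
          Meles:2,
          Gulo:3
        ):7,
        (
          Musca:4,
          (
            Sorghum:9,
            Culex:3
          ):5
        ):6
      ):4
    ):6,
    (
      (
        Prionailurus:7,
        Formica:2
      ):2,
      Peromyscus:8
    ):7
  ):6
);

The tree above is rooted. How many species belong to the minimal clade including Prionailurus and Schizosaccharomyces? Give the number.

The MRCA of Prionailurus and Schizosaccharomyces is the root, so the clade is the entire tree.
That clade contains 12 terminal taxa: Capsella, Carpinus, Culex, Formica, Gulo, Meles, Musca, Nomascus, Peromyscus, Prionailurus, Schizosaccharomyces, Sorghum.

12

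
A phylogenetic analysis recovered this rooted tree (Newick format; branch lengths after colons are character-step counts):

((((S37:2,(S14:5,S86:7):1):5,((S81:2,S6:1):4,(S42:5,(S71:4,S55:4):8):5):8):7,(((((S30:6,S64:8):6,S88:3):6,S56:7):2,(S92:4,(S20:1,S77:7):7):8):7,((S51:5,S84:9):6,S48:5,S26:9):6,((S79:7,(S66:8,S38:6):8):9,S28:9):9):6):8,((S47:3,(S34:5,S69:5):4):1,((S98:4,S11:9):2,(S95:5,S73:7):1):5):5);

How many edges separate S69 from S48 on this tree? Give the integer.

The MRCA of S69 and S48 is the root of the tree.
From S69 up to that node: 4 branches. From S48 up to the same node: 4 branches. Total: 4 + 4 = 8.

8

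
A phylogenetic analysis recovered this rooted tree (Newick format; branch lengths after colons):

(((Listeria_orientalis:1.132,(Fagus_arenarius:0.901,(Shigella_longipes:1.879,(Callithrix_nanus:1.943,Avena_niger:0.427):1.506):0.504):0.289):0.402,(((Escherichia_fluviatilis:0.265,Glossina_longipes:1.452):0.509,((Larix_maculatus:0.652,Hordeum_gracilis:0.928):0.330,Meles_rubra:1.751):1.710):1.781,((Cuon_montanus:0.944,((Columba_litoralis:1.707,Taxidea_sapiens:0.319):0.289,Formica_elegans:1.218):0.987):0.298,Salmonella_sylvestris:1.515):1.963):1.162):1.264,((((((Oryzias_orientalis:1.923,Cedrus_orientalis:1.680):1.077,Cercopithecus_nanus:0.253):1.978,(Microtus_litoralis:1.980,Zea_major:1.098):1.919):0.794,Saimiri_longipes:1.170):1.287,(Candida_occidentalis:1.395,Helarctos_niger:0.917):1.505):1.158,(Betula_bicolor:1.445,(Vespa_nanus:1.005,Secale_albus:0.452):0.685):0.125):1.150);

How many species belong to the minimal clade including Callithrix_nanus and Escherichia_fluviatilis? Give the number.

The MRCA of Callithrix_nanus and Escherichia_fluviatilis is the node subtending ((Listeria_orientalis,(Fagus_arenarius,(Shigella_longipes,(Callithrix_nanus,Avena_niger)))),(((Escherichia_fluviatilis,Glossina_longipes),((Larix_maculatus,Hordeum_gracilis),Meles_rubra)),((Cuon_montanus,((Columba_litoralis,Taxidea_sapiens),Formica_elegans)),Salmonella_sylvestris))).
That clade contains 15 terminal taxa: Avena_niger, Callithrix_nanus, Columba_litoralis, Cuon_montanus, Escherichia_fluviatilis, Fagus_arenarius, Formica_elegans, Glossina_longipes, Hordeum_gracilis, Larix_maculatus, Listeria_orientalis, Meles_rubra, Salmonella_sylvestris, Shigella_longipes, Taxidea_sapiens.

15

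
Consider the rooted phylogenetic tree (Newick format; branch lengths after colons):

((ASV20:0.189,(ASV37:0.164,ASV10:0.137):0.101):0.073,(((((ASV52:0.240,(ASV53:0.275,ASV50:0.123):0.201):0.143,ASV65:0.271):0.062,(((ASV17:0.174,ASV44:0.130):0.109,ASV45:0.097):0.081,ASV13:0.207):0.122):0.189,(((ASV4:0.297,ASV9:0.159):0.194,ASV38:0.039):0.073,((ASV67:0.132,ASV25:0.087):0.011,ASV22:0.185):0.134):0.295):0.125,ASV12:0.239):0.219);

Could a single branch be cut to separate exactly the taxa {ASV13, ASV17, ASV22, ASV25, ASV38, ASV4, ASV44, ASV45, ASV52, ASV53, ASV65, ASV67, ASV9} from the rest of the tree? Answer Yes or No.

The MRCA of the listed taxa subtends ((((ASV52,(ASV53,ASV50)),ASV65),(((ASV17,ASV44),ASV45),ASV13)),(((ASV4,ASV9),ASV38),((ASV67,ASV25),ASV22))).
That clade also contains ASV50, which is not in the proposed group, so the group is not monophyletic.

No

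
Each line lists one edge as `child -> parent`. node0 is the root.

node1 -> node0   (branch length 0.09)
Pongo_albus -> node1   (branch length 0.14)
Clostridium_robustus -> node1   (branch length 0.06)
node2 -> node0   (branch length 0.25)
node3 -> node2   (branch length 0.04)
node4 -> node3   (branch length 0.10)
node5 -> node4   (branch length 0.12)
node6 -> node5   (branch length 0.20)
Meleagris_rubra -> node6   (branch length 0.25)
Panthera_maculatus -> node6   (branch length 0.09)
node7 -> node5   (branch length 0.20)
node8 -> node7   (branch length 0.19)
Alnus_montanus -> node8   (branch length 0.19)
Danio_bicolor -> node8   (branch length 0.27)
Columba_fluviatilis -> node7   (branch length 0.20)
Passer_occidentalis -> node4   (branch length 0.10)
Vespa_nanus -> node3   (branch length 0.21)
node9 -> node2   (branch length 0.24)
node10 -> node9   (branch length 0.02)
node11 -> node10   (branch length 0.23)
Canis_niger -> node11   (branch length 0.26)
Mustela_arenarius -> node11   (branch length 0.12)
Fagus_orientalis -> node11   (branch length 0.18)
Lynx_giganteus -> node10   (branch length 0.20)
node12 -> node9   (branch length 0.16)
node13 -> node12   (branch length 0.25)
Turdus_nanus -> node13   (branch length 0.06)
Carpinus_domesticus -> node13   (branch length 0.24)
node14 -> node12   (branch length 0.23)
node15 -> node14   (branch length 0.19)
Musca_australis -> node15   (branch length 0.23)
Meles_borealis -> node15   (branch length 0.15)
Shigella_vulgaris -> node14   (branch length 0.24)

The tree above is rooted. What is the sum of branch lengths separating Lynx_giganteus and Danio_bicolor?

The path runs Lynx_giganteus → … → MRCA → … → Danio_bicolor; the MRCA is the node subtending (((((Meleagris_rubra,Panthera_maculatus),((Alnus_montanus,Danio_bicolor),Columba_fluviatilis)),Passer_occidentalis),Vespa_nanus),(((Canis_niger,Mustela_arenarius,Fagus_orientalis),Lynx_giganteus),((Turdus_nanus,Carpinus_domesticus),((Musca_australis,Meles_borealis),Shigella_vulgaris)))).
Branch lengths along that path: 0.20 + 0.02 + 0.24 + 0.04 + 0.10 + 0.12 + 0.20 + 0.19 + 0.27 = 1.38.

1.38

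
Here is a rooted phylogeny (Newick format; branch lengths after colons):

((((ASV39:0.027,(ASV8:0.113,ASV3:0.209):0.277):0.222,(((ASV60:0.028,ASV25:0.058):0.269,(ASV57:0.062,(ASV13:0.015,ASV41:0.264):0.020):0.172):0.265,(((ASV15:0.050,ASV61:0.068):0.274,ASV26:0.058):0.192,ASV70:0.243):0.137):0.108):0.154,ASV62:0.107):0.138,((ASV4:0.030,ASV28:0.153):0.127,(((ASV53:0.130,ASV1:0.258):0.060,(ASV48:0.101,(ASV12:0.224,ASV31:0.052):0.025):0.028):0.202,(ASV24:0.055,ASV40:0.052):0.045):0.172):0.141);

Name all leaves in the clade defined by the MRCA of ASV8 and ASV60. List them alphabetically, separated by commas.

Tracing ASV8: it sits inside (ASV8,ASV3).
Tracing ASV60: it sits inside (ASV60,ASV25).
The smallest clade enclosing both is ((ASV39,(ASV8,ASV3)),(((ASV60,ASV25),(ASV57,(ASV13,ASV41))),(((ASV15,ASV61),ASV26),ASV70))); the answer is its 12 terminal taxa in alphabetical order.

ASV13, ASV15, ASV25, ASV26, ASV3, ASV39, ASV41, ASV57, ASV60, ASV61, ASV70, ASV8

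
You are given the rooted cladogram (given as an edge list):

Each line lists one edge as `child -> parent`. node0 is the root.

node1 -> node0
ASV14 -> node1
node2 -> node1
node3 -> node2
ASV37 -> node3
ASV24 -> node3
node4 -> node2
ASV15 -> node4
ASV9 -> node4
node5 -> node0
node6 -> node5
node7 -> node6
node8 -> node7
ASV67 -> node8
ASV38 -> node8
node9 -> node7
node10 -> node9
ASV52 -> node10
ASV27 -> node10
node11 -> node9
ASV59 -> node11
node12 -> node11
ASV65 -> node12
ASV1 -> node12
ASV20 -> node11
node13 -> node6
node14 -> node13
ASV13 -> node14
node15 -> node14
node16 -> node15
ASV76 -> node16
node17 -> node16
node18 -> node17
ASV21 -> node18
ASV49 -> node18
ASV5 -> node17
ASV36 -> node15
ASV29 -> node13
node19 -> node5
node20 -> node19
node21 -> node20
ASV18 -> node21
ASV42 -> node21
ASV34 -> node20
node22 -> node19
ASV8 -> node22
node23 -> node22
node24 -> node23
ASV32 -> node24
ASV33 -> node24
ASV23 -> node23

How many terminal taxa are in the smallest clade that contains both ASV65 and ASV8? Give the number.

The MRCA of ASV65 and ASV8 is the node subtending ((((ASV67,ASV38),((ASV52,ASV27),(ASV59,(ASV65,ASV1),ASV20))),((ASV13,((ASV76,((ASV21,ASV49),ASV5)),ASV36)),ASV29)),(((ASV18,ASV42),ASV34),(ASV8,((ASV32,ASV33),ASV23)))).
That clade contains 22 terminal taxa: ASV1, ASV13, ASV18, ASV20, ASV21, ASV23, ASV27, ASV29, ASV32, ASV33, ASV34, ASV36, ASV38, ASV42, ASV49, ASV5, ASV52, ASV59, ASV65, ASV67, ASV76, ASV8.

22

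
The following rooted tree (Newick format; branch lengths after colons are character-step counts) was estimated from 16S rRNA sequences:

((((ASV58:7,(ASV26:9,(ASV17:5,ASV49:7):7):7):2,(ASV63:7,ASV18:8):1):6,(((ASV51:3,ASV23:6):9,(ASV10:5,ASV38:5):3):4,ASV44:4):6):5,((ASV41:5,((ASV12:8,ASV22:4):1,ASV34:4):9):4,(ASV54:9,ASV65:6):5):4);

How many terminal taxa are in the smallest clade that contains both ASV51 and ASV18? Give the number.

The MRCA of ASV51 and ASV18 is the node subtending (((ASV58,(ASV26,(ASV17,ASV49))),(ASV63,ASV18)),(((ASV51,ASV23),(ASV10,ASV38)),ASV44)).
That clade contains 11 terminal taxa: ASV10, ASV17, ASV18, ASV23, ASV26, ASV38, ASV44, ASV49, ASV51, ASV58, ASV63.

11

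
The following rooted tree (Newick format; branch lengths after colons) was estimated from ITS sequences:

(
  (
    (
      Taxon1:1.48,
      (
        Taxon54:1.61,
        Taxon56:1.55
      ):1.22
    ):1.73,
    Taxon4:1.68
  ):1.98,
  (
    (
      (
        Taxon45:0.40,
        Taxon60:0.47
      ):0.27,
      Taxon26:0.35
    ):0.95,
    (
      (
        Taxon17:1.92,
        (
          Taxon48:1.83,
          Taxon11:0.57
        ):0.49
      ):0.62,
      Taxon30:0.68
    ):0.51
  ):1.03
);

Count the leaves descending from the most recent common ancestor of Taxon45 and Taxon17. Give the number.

The MRCA of Taxon45 and Taxon17 is the node subtending (((Taxon45,Taxon60),Taxon26),((Taxon17,(Taxon48,Taxon11)),Taxon30)).
That clade contains 7 terminal taxa: Taxon11, Taxon17, Taxon26, Taxon30, Taxon45, Taxon48, Taxon60.

7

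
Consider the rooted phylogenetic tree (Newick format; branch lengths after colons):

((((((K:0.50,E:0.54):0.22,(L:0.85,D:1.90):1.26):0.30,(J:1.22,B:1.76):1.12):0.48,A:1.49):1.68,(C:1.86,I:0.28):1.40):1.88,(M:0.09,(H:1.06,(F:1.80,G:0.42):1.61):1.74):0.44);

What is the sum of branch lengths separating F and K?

10.65

The path runs F → … → MRCA → … → K; the MRCA is the root of the tree.
Branch lengths along that path: 1.80 + 1.61 + 1.74 + 0.44 + 1.88 + 1.68 + 0.48 + 0.30 + 0.22 + 0.50 = 10.65.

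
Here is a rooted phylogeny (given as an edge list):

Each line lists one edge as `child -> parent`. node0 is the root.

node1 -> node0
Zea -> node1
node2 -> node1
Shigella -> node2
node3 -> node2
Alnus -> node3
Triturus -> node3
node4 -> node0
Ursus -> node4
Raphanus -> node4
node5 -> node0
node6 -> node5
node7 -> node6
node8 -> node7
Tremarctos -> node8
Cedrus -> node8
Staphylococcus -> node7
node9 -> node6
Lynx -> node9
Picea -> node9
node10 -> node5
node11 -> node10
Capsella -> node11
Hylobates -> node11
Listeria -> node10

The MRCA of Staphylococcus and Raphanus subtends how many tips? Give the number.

14

The MRCA of Staphylococcus and Raphanus is the root, so the clade is the entire tree.
That clade contains 14 terminal taxa: Alnus, Capsella, Cedrus, Hylobates, Listeria, Lynx, Picea, Raphanus, Shigella, Staphylococcus, Tremarctos, Triturus, Ursus, Zea.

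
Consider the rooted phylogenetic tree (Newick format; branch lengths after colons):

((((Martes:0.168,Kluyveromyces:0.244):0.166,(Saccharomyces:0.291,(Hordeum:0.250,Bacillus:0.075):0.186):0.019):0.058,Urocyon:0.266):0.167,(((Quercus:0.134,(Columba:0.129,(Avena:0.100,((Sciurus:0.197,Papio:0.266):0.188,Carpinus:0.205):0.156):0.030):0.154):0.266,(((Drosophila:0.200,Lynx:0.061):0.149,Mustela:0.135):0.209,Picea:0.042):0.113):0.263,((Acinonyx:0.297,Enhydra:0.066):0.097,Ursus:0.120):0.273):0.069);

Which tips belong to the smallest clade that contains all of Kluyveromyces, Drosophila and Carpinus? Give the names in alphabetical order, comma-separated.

Tracing Kluyveromyces: it sits inside (Martes,Kluyveromyces).
Tracing Drosophila: it sits inside (Drosophila,Lynx).
Tracing Carpinus: it sits inside ((Sciurus,Papio),Carpinus).
The smallest clade enclosing all 3 is the whole tree (their MRCA is the root), so the answer is all 19 tips in alphabetical order.

Acinonyx, Avena, Bacillus, Carpinus, Columba, Drosophila, Enhydra, Hordeum, Kluyveromyces, Lynx, Martes, Mustela, Papio, Picea, Quercus, Saccharomyces, Sciurus, Urocyon, Ursus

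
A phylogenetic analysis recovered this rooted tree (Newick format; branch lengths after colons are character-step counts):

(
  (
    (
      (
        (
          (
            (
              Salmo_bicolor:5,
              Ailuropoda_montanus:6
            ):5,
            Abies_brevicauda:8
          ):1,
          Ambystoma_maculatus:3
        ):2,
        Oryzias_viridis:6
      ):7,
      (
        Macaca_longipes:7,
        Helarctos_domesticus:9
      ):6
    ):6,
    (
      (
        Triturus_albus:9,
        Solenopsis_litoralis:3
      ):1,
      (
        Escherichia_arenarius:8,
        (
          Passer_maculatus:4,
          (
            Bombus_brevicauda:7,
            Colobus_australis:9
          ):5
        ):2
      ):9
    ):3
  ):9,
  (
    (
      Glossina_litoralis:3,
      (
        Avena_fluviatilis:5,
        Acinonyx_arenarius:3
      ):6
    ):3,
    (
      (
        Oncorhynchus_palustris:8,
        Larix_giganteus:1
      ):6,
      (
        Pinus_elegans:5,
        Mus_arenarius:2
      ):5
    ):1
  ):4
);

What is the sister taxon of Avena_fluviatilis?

Acinonyx_arenarius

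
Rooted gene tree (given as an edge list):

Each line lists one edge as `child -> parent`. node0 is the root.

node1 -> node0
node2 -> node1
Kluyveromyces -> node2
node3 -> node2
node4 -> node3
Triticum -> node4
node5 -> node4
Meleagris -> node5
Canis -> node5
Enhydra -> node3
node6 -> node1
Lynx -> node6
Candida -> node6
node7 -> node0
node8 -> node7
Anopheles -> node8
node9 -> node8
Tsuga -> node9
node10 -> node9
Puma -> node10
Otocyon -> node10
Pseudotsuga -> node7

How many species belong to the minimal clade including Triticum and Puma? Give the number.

The MRCA of Triticum and Puma is the root, so the clade is the entire tree.
That clade contains 12 terminal taxa: Anopheles, Candida, Canis, Enhydra, Kluyveromyces, Lynx, Meleagris, Otocyon, Pseudotsuga, Puma, Triticum, Tsuga.

12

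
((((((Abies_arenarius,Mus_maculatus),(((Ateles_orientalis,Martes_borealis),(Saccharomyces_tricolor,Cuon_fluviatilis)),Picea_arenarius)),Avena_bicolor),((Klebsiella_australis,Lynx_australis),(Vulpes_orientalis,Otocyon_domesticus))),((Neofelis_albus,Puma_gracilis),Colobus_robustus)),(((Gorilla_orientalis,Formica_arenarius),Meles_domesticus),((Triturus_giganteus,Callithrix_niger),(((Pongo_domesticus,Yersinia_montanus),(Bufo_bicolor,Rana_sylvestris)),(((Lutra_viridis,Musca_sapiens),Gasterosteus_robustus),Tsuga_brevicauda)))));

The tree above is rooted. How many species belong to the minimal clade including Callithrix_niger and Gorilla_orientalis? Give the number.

The MRCA of Callithrix_niger and Gorilla_orientalis is the node subtending (((Gorilla_orientalis,Formica_arenarius),Meles_domesticus),((Triturus_giganteus,Callithrix_niger),(((Pongo_domesticus,Yersinia_montanus),(Bufo_bicolor,Rana_sylvestris)),(((Lutra_viridis,Musca_sapiens),Gasterosteus_robustus),Tsuga_brevicauda)))).
That clade contains 13 terminal taxa: Bufo_bicolor, Callithrix_niger, Formica_arenarius, Gasterosteus_robustus, Gorilla_orientalis, Lutra_viridis, Meles_domesticus, Musca_sapiens, Pongo_domesticus, Rana_sylvestris, Triturus_giganteus, Tsuga_brevicauda, Yersinia_montanus.

13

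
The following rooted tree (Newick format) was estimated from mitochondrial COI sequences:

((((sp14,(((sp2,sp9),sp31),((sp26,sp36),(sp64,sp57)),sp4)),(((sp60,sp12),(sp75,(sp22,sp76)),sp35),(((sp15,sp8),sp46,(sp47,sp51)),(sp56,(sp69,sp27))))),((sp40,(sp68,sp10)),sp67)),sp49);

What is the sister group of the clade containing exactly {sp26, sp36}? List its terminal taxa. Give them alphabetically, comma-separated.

sp57, sp64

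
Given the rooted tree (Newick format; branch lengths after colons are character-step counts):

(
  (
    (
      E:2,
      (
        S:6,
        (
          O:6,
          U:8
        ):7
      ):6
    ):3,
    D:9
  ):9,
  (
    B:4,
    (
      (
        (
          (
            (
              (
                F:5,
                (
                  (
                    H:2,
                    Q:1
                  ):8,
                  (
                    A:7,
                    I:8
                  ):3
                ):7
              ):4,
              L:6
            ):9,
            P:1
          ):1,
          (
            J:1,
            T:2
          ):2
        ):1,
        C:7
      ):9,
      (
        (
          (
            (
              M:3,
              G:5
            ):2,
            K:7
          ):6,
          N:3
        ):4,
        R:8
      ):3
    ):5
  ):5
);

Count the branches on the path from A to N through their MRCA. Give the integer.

The MRCA of A and N is the node subtending ((((((F,((H,Q),(A,I))),L),P),(J,T)),C),((((M,G),K),N),R)).
From A up to that node: 8 branches. From N up to the same node: 3 branches. Total: 8 + 3 = 11.

11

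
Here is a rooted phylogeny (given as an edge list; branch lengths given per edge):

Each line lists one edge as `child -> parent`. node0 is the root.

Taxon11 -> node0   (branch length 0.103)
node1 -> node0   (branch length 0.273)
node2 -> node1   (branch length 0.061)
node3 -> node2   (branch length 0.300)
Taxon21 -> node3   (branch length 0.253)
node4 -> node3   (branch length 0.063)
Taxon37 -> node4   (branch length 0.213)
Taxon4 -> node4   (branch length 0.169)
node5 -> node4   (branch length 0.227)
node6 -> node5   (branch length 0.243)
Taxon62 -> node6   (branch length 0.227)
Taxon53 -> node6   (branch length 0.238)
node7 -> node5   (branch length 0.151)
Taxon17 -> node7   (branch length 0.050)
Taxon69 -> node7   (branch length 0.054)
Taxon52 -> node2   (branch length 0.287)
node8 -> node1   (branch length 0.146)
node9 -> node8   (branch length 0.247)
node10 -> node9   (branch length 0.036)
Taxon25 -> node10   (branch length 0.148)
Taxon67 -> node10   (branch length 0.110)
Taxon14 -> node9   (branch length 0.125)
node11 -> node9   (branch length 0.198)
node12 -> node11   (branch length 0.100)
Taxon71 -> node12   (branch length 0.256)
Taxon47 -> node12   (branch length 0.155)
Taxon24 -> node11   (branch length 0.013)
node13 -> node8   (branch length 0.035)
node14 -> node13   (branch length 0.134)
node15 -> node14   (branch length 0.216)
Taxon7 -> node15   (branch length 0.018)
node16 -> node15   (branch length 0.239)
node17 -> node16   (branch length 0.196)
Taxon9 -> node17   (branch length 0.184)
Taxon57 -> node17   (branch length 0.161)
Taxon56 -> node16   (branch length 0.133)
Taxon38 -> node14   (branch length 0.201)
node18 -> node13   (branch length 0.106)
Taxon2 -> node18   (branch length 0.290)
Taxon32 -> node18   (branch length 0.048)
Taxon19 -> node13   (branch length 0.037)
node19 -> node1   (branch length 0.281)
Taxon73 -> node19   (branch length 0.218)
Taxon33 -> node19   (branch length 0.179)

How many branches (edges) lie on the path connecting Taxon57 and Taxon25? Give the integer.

9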